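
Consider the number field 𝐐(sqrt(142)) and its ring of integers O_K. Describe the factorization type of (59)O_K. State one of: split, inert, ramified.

d = 142 ≡ 2 (mod 4), so O_K = ℤ[√142] and disc(K) = 4d = 568.
Since gcd(59, 568) = 1 the prime 59 does not ramify.
Legendre symbol by Euler's criterion: (142/59) ≡ 142^29 ≡ 58 (mod 59), i.e. (142/59) = -1.
Legendre symbol -1 ⇒ 59 is inert.

inert — (59) stays prime in O_K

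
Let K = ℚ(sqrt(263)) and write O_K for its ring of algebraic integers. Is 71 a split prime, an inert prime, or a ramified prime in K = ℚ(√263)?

p splits

263 mod 4 = 3, hence disc K = 4·263 = 1052 and O_K = ℤ[√263].
Since gcd(71, 1052) = 1 the prime 71 does not ramify.
(263/71) = 50^35 mod 71 = 1, giving Legendre symbol 1.
(263/71) = 1, so 71 splits.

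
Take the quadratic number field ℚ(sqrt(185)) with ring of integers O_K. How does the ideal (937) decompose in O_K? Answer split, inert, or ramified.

remains prime (inert)

Since 185 ≡ 1 mod 4, the ring of integers is ℤ[(1+√185)/2] with discriminant 185.
disc(K) = 185 is not divisible by 937; 937 is unramified.
Compute (185/937) via Euler: 185^((937-1)/2) mod 937 = 936, so (185/937) = -1.
Legendre symbol -1 ⇒ 937 is inert.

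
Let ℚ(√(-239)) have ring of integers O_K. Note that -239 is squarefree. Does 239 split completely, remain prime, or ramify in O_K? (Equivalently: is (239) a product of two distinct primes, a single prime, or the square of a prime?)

ramifies in O_K

d = -239 ≡ 1 (mod 4), so O_K = ℤ[(1+√-239)/2] and disc(K) = d = -239.
Ramification test: 239 | -239. The prime 239 ramifies in K.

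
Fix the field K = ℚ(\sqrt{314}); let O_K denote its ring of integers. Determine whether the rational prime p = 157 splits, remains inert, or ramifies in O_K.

157 is ramified

Since 314 ≢ 1 mod 4, the ring of integers is ℤ[√314] with discriminant 4·314 = 1256.
Ramification test: 157 | 1256. The prime 157 ramifies in K.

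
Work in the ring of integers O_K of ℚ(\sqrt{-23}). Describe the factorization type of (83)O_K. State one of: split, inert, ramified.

Since -23 ≡ 1 mod 4, the ring of integers is ℤ[(1+√-23)/2] with discriminant -23.
disc(K) = -23 is not divisible by 83; 83 is unramified.
Euler's criterion: (-23)^41 mod 83 = 82. Thus (-23|83) = -1.
d is a non-residue mod p, hence 83 remains inert in O_K.

p is inert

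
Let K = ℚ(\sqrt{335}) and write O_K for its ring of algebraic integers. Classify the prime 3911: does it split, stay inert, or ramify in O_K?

335 mod 4 = 3, hence disc K = 4·335 = 1340 and O_K = ℤ[√335].
Since gcd(3911, 1340) = 1 the prime 3911 does not ramify.
Compute (335/3911) via Euler: 335^((3911-1)/2) mod 3911 = 3910, so (335/3911) = -1.
d is a non-residue mod p, hence 3911 remains inert in O_K.

inert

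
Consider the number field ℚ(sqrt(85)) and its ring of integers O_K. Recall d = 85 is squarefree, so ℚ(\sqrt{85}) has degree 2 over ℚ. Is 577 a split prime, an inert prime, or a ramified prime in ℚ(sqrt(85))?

85 mod 4 = 1, hence disc K = 85 and O_K = ℤ[(1+√85)/2].
577 ∤ 85, so 577 is unramified.
Compute (85/577) via Euler: 85^((577-1)/2) mod 577 = 576, so (85/577) = -1.
(85/577) = -1, so 577 is inert.

remains prime (inert)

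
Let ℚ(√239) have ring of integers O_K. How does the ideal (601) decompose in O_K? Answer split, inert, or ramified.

p is inert

239 mod 4 = 3, hence disc K = 4·239 = 956 and O_K = ℤ[√239].
Since gcd(601, 956) = 1 the prime 601 does not ramify.
Euler's criterion: 239^300 mod 601 = 600. Thus (239|601) = -1.
d is a non-residue mod p, hence 601 remains inert in O_K.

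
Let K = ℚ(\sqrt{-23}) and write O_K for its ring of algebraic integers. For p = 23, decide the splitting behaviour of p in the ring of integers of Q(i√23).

d = -23 ≡ 1 (mod 4), so O_K = ℤ[(1+√-23)/2] and disc(K) = d = -23.
23 divides disc(K) = -23, so 23 ramifies.

p ramifies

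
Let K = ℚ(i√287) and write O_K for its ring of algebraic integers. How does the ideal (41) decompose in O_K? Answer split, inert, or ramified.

ramified

Since -287 ≡ 1 mod 4, the ring of integers is ℤ[(1+√-287)/2] with discriminant -287.
disc(K) = -287 = 41·(-7), so p = 41 is ramified.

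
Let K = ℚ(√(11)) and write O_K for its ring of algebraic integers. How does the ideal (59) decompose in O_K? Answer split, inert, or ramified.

p is inert

d = 11 ≡ 3 (mod 4), so O_K = ℤ[√11] and disc(K) = 4d = 44.
Since gcd(59, 44) = 1 the prime 59 does not ramify.
Compute (11/59) via Euler: 11^((59-1)/2) mod 59 = 58, so (11/59) = -1.
Legendre symbol -1 ⇒ 59 is inert.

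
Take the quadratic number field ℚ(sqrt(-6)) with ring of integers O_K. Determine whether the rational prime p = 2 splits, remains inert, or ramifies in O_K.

-6 mod 4 = 2, hence disc K = 4·(-6) = -24 and O_K = ℤ[√-6].
disc(K) = -24 = 2·(-12), so p = 2 is ramified.

ramifies in O_K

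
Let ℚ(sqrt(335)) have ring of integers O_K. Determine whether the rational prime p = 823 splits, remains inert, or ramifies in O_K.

split — (823) = 𝔭₁𝔭₂ with 𝔭₁ ≠ 𝔭₂

335 mod 4 = 3, hence disc K = 4·335 = 1340 and O_K = ℤ[√335].
Since gcd(823, 1340) = 1 the prime 823 does not ramify.
Euler's criterion: 335^411 mod 823 = 1. Thus (335|823) = 1.
d is a quadratic residue mod p, hence 823 splits in O_K.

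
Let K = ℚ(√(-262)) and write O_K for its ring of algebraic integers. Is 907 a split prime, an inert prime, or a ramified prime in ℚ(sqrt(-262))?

inert

d = -262 ≡ 2 (mod 4), so O_K = ℤ[√-262] and disc(K) = 4d = -1048.
disc(K) = -1048 is not divisible by 907; 907 is unramified.
(-262/907) = 645^453 mod 907 = 906, giving Legendre symbol -1.
(-262/907) = -1, so 907 is inert.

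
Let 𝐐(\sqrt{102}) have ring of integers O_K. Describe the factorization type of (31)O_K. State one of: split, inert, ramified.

31 splits in O_K

102 mod 4 = 2, hence disc K = 4·102 = 408 and O_K = ℤ[√102].
Since gcd(31, 408) = 1 the prime 31 does not ramify.
(102/31) = 9^15 mod 31 = 1, giving Legendre symbol 1.
d is a quadratic residue mod p, hence 31 splits in O_K.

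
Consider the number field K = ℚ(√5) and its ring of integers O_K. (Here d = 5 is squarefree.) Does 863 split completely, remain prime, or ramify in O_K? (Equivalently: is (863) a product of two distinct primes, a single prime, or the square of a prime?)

863 remains inert

Since 5 ≡ 1 mod 4, the ring of integers is ℤ[(1+√5)/2] with discriminant 5.
disc(K) = 5 is not divisible by 863; 863 is unramified.
Compute (5/863) via Euler: 5^((863-1)/2) mod 863 = 862, so (5/863) = -1.
(5/863) = -1, so 863 is inert.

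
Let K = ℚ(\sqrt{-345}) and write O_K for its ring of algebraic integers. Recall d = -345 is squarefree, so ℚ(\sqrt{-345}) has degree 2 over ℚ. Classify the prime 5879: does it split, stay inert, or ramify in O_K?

5879 remains inert

d = -345 ≡ 3 (mod 4), so O_K = ℤ[√-345] and disc(K) = 4d = -1380.
Since gcd(5879, -1380) = 1 the prime 5879 does not ramify.
Legendre symbol by Euler's criterion: (-345/5879) ≡ (-345)^2939 ≡ 5878 (mod 5879), i.e. (-345/5879) = -1.
Legendre symbol -1 ⇒ 5879 is inert.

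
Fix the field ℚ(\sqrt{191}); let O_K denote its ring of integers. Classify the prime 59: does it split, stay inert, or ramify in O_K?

p is inert

191 mod 4 = 3, hence disc K = 4·191 = 764 and O_K = ℤ[√191].
disc(K) = 764 is not divisible by 59; 59 is unramified.
Legendre symbol by Euler's criterion: (191/59) ≡ 191^29 ≡ 58 (mod 59), i.e. (191/59) = -1.
(191/59) = -1, so 59 is inert.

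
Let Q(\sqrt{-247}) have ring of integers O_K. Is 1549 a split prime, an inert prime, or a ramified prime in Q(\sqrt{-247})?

d = -247 ≡ 1 (mod 4), so O_K = ℤ[(1+√-247)/2] and disc(K) = d = -247.
Since gcd(1549, -247) = 1 the prime 1549 does not ramify.
Legendre symbol by Euler's criterion: (-247/1549) ≡ (-247)^774 ≡ 1 (mod 1549), i.e. (-247/1549) = 1.
Legendre symbol 1 ⇒ 1549 is split.

split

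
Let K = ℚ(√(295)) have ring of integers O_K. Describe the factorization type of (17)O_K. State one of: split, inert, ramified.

inert

295 mod 4 = 3, hence disc K = 4·295 = 1180 and O_K = ℤ[√295].
disc(K) = 1180 is not divisible by 17; 17 is unramified.
(295/17) = 6^8 mod 17 = 16, giving Legendre symbol -1.
d is a non-residue mod p, hence 17 remains inert in O_K.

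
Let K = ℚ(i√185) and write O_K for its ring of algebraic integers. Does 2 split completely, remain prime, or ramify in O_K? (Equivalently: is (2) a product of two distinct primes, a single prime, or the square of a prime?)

ramified

d = -185 ≡ 3 (mod 4), so O_K = ℤ[√-185] and disc(K) = 4d = -740.
Ramification test: 2 | -740. The prime 2 ramifies in K.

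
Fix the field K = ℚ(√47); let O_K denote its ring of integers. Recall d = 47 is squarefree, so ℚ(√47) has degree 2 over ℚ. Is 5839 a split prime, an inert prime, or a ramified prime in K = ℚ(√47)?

splits completely

d = 47 ≡ 3 (mod 4), so O_K = ℤ[√47] and disc(K) = 4d = 188.
Since gcd(5839, 188) = 1 the prime 5839 does not ramify.
Compute (47/5839) via Euler: 47^((5839-1)/2) mod 5839 = 1, so (47/5839) = 1.
d is a quadratic residue mod p, hence 5839 splits in O_K.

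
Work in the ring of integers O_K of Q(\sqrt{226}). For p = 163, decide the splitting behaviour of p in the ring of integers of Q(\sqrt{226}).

226 mod 4 = 2, hence disc K = 4·226 = 904 and O_K = ℤ[√226].
disc(K) = 904 is not divisible by 163; 163 is unramified.
(226/163) = 63^81 mod 163 = 162, giving Legendre symbol -1.
Legendre symbol -1 ⇒ 163 is inert.

163 remains inert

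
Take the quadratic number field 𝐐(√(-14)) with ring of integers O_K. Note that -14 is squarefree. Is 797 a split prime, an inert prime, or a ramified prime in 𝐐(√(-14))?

797 splits in O_K

d = -14 ≡ 2 (mod 4), so O_K = ℤ[√-14] and disc(K) = 4d = -56.
disc(K) = -56 is not divisible by 797; 797 is unramified.
(-14/797) = 783^398 mod 797 = 1, giving Legendre symbol 1.
d is a quadratic residue mod p, hence 797 splits in O_K.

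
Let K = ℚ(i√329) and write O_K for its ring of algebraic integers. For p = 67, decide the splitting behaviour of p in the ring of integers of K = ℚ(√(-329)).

split

Since -329 ≢ 1 mod 4, the ring of integers is ℤ[√-329] with discriminant 4·(-329) = -1316.
disc(K) = -1316 is not divisible by 67; 67 is unramified.
Legendre symbol by Euler's criterion: (-329/67) ≡ (-329)^33 ≡ 1 (mod 67), i.e. (-329/67) = 1.
d is a quadratic residue mod p, hence 67 splits in O_K.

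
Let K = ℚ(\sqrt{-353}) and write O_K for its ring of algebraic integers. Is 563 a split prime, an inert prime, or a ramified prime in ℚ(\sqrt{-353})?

-353 mod 4 = 3, hence disc K = 4·(-353) = -1412 and O_K = ℤ[√-353].
563 ∤ -1412, so 563 is unramified.
Legendre symbol by Euler's criterion: (-353/563) ≡ (-353)^281 ≡ 1 (mod 563), i.e. (-353/563) = 1.
Legendre symbol 1 ⇒ 563 is split.

p splits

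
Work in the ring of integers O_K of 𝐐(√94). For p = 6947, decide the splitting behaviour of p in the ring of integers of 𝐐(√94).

Since 94 ≢ 1 mod 4, the ring of integers is ℤ[√94] with discriminant 4·94 = 376.
6947 ∤ 376, so 6947 is unramified.
Euler's criterion: 94^3473 mod 6947 = 6946. Thus (94|6947) = -1.
Legendre symbol -1 ⇒ 6947 is inert.

6947 remains inert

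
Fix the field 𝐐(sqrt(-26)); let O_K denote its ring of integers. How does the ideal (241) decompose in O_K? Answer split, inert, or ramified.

241 remains inert

Since -26 ≢ 1 mod 4, the ring of integers is ℤ[√-26] with discriminant 4·(-26) = -104.
Since gcd(241, -104) = 1 the prime 241 does not ramify.
(-26/241) = 215^120 mod 241 = 240, giving Legendre symbol -1.
(-26/241) = -1, so 241 is inert.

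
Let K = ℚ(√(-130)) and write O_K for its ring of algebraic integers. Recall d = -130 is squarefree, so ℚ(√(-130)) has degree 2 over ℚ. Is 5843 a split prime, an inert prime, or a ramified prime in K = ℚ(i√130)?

split — (5843) = 𝔭₁𝔭₂ with 𝔭₁ ≠ 𝔭₂

d = -130 ≡ 2 (mod 4), so O_K = ℤ[√-130] and disc(K) = 4d = -520.
disc(K) = -520 is not divisible by 5843; 5843 is unramified.
(-130/5843) = 5713^2921 mod 5843 = 1, giving Legendre symbol 1.
Legendre symbol 1 ⇒ 5843 is split.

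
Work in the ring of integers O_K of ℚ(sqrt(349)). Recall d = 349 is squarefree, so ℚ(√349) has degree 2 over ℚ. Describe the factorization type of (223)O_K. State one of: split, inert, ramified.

349 mod 4 = 1, hence disc K = 349 and O_K = ℤ[(1+√349)/2].
disc(K) = 349 is not divisible by 223; 223 is unramified.
Legendre symbol by Euler's criterion: (349/223) ≡ 349^111 ≡ 1 (mod 223), i.e. (349/223) = 1.
(349/223) = 1, so 223 splits.

splits completely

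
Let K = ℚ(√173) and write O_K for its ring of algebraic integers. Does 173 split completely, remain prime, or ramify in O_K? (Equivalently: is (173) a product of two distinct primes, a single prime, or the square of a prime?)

ramifies in O_K

173 mod 4 = 1, hence disc K = 173 and O_K = ℤ[(1+√173)/2].
Ramification test: 173 | 173. The prime 173 ramifies in K.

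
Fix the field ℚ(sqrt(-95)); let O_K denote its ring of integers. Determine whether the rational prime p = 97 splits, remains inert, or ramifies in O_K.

Since -95 ≡ 1 mod 4, the ring of integers is ℤ[(1+√-95)/2] with discriminant -95.
Since gcd(97, -95) = 1 the prime 97 does not ramify.
Compute (-95/97) via Euler: 2^((97-1)/2) mod 97 = 1, so (-95/97) = 1.
d is a quadratic residue mod p, hence 97 splits in O_K.

p splits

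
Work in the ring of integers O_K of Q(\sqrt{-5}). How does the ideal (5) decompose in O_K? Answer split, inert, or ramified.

d = -5 ≡ 3 (mod 4), so O_K = ℤ[√-5] and disc(K) = 4d = -20.
5 divides disc(K) = -20, so 5 ramifies.

ramified — (5) = 𝔭²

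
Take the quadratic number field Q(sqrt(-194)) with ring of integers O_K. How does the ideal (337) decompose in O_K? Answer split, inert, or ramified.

inert — (337) stays prime in O_K

Since -194 ≢ 1 mod 4, the ring of integers is ℤ[√-194] with discriminant 4·(-194) = -776.
disc(K) = -776 is not divisible by 337; 337 is unramified.
Legendre symbol by Euler's criterion: (-194/337) ≡ (-194)^168 ≡ 336 (mod 337), i.e. (-194/337) = -1.
(-194/337) = -1, so 337 is inert.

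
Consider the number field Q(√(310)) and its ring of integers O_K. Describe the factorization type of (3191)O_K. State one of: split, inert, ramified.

splits completely

310 mod 4 = 2, hence disc K = 4·310 = 1240 and O_K = ℤ[√310].
3191 ∤ 1240, so 3191 is unramified.
Compute (310/3191) via Euler: 310^((3191-1)/2) mod 3191 = 1, so (310/3191) = 1.
Legendre symbol 1 ⇒ 3191 is split.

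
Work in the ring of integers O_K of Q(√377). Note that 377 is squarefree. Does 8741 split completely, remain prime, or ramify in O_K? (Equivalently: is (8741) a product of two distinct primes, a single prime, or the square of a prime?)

d = 377 ≡ 1 (mod 4), so O_K = ℤ[(1+√377)/2] and disc(K) = d = 377.
8741 ∤ 377, so 8741 is unramified.
(377/8741) = 377^4370 mod 8741 = 1, giving Legendre symbol 1.
Legendre symbol 1 ⇒ 8741 is split.

splits completely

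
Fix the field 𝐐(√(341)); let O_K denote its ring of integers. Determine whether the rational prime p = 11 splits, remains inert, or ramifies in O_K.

11 is ramified

Since 341 ≡ 1 mod 4, the ring of integers is ℤ[(1+√341)/2] with discriminant 341.
11 divides disc(K) = 341, so 11 ramifies.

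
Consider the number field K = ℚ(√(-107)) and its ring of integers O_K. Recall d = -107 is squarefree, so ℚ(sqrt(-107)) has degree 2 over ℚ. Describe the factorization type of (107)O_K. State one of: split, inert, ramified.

107 is ramified

-107 mod 4 = 1, hence disc K = -107 and O_K = ℤ[(1+√-107)/2].
disc(K) = -107 = 107·(-1), so p = 107 is ramified.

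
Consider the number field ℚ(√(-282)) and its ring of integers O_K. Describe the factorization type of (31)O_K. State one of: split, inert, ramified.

31 splits in O_K

d = -282 ≡ 2 (mod 4), so O_K = ℤ[√-282] and disc(K) = 4d = -1128.
31 ∤ -1128, so 31 is unramified.
(-282/31) = 28^15 mod 31 = 1, giving Legendre symbol 1.
(-282/31) = 1, so 31 splits.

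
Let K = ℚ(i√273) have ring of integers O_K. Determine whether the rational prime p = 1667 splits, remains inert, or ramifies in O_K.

d = -273 ≡ 3 (mod 4), so O_K = ℤ[√-273] and disc(K) = 4d = -1092.
disc(K) = -1092 is not divisible by 1667; 1667 is unramified.
Legendre symbol by Euler's criterion: (-273/1667) ≡ (-273)^833 ≡ 1 (mod 1667), i.e. (-273/1667) = 1.
Legendre symbol 1 ⇒ 1667 is split.

p splits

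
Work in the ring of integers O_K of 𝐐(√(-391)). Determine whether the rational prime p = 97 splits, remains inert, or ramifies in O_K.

p splits

-391 mod 4 = 1, hence disc K = -391 and O_K = ℤ[(1+√-391)/2].
97 ∤ -391, so 97 is unramified.
(-391/97) = 94^48 mod 97 = 1, giving Legendre symbol 1.
Legendre symbol 1 ⇒ 97 is split.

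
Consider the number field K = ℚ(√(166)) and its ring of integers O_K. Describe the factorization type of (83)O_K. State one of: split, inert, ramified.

166 mod 4 = 2, hence disc K = 4·166 = 664 and O_K = ℤ[√166].
Ramification test: 83 | 664. The prime 83 ramifies in K.

83 is ramified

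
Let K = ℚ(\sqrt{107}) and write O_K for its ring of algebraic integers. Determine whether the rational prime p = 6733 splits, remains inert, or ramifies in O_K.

split — (6733) = 𝔭₁𝔭₂ with 𝔭₁ ≠ 𝔭₂

107 mod 4 = 3, hence disc K = 4·107 = 428 and O_K = ℤ[√107].
Since gcd(6733, 428) = 1 the prime 6733 does not ramify.
Euler's criterion: 107^3366 mod 6733 = 1. Thus (107|6733) = 1.
d is a quadratic residue mod p, hence 6733 splits in O_K.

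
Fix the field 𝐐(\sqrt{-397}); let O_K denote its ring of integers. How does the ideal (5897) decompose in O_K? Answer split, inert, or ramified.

5897 remains inert

Since -397 ≢ 1 mod 4, the ring of integers is ℤ[√-397] with discriminant 4·(-397) = -1588.
5897 ∤ -1588, so 5897 is unramified.
Legendre symbol by Euler's criterion: (-397/5897) ≡ (-397)^2948 ≡ 5896 (mod 5897), i.e. (-397/5897) = -1.
Legendre symbol -1 ⇒ 5897 is inert.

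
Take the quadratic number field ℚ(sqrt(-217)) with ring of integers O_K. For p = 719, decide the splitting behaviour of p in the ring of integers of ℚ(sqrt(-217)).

-217 mod 4 = 3, hence disc K = 4·(-217) = -868 and O_K = ℤ[√-217].
Since gcd(719, -868) = 1 the prime 719 does not ramify.
(-217/719) = 502^359 mod 719 = 718, giving Legendre symbol -1.
d is a non-residue mod p, hence 719 remains inert in O_K.

inert — (719) stays prime in O_K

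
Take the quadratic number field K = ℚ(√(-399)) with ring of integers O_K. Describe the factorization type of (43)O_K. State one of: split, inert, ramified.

-399 mod 4 = 1, hence disc K = -399 and O_K = ℤ[(1+√-399)/2].
43 ∤ -399, so 43 is unramified.
(-399/43) = 31^21 mod 43 = 1, giving Legendre symbol 1.
d is a quadratic residue mod p, hence 43 splits in O_K.

43 splits in O_K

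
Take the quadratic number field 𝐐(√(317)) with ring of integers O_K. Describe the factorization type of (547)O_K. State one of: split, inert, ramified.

d = 317 ≡ 1 (mod 4), so O_K = ℤ[(1+√317)/2] and disc(K) = d = 317.
disc(K) = 317 is not divisible by 547; 547 is unramified.
(317/547) = 317^273 mod 547 = 1, giving Legendre symbol 1.
Legendre symbol 1 ⇒ 547 is split.

p splits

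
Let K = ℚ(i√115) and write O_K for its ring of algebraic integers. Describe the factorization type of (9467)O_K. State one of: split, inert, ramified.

-115 mod 4 = 1, hence disc K = -115 and O_K = ℤ[(1+√-115)/2].
Since gcd(9467, -115) = 1 the prime 9467 does not ramify.
(-115/9467) = 9352^4733 mod 9467 = 1, giving Legendre symbol 1.
d is a quadratic residue mod p, hence 9467 splits in O_K.

9467 splits in O_K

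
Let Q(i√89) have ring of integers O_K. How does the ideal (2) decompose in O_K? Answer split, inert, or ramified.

2 is ramified

-89 mod 4 = 3, hence disc K = 4·(-89) = -356 and O_K = ℤ[√-89].
disc(K) = -356 = 2·(-178), so p = 2 is ramified.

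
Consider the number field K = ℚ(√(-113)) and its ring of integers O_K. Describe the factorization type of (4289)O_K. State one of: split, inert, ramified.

inert — (4289) stays prime in O_K

-113 mod 4 = 3, hence disc K = 4·(-113) = -452 and O_K = ℤ[√-113].
disc(K) = -452 is not divisible by 4289; 4289 is unramified.
(-113/4289) = 4176^2144 mod 4289 = 4288, giving Legendre symbol -1.
(-113/4289) = -1, so 4289 is inert.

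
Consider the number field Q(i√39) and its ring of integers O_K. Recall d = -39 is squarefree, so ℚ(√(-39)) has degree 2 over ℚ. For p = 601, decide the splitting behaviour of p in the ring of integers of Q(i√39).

-39 mod 4 = 1, hence disc K = -39 and O_K = ℤ[(1+√-39)/2].
601 ∤ -39, so 601 is unramified.
Legendre symbol by Euler's criterion: (-39/601) ≡ (-39)^300 ≡ 1 (mod 601), i.e. (-39/601) = 1.
Legendre symbol 1 ⇒ 601 is split.

split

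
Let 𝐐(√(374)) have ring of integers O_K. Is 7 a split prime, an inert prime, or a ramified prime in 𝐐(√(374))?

inert

Since 374 ≢ 1 mod 4, the ring of integers is ℤ[√374] with discriminant 4·374 = 1496.
disc(K) = 1496 is not divisible by 7; 7 is unramified.
Euler's criterion: 374^3 mod 7 = 6. Thus (374|7) = -1.
Legendre symbol -1 ⇒ 7 is inert.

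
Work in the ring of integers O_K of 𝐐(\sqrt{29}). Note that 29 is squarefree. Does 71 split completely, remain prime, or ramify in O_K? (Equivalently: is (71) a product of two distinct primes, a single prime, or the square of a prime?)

71 splits in O_K

29 mod 4 = 1, hence disc K = 29 and O_K = ℤ[(1+√29)/2].
Since gcd(71, 29) = 1 the prime 71 does not ramify.
Legendre symbol by Euler's criterion: (29/71) ≡ 29^35 ≡ 1 (mod 71), i.e. (29/71) = 1.
d is a quadratic residue mod p, hence 71 splits in O_K.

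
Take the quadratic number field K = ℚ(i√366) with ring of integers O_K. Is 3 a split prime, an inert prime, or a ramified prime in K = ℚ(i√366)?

p ramifies

Since -366 ≢ 1 mod 4, the ring of integers is ℤ[√-366] with discriminant 4·(-366) = -1464.
disc(K) = -1464 = 3·(-488), so p = 3 is ramified.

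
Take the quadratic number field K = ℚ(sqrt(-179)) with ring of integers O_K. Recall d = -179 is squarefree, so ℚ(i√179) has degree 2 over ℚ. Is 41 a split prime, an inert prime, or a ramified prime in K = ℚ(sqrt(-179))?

inert

Since -179 ≡ 1 mod 4, the ring of integers is ℤ[(1+√-179)/2] with discriminant -179.
41 ∤ -179, so 41 is unramified.
Legendre symbol by Euler's criterion: (-179/41) ≡ (-179)^20 ≡ 40 (mod 41), i.e. (-179/41) = -1.
d is a non-residue mod p, hence 41 remains inert in O_K.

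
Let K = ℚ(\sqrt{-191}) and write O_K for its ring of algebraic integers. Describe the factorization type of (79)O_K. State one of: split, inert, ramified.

d = -191 ≡ 1 (mod 4), so O_K = ℤ[(1+√-191)/2] and disc(K) = d = -191.
Since gcd(79, -191) = 1 the prime 79 does not ramify.
Compute (-191/79) via Euler: 46^((79-1)/2) mod 79 = 1, so (-191/79) = 1.
d is a quadratic residue mod p, hence 79 splits in O_K.

splits completely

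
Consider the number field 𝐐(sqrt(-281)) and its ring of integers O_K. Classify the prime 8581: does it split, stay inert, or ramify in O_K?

-281 mod 4 = 3, hence disc K = 4·(-281) = -1124 and O_K = ℤ[√-281].
disc(K) = -1124 is not divisible by 8581; 8581 is unramified.
(-281/8581) = 8300^4290 mod 8581 = 8580, giving Legendre symbol -1.
(-281/8581) = -1, so 8581 is inert.

remains prime (inert)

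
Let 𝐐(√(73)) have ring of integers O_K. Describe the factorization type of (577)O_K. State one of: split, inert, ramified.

p is inert

73 mod 4 = 1, hence disc K = 73 and O_K = ℤ[(1+√73)/2].
Since gcd(577, 73) = 1 the prime 577 does not ramify.
Compute (73/577) via Euler: 73^((577-1)/2) mod 577 = 576, so (73/577) = -1.
Legendre symbol -1 ⇒ 577 is inert.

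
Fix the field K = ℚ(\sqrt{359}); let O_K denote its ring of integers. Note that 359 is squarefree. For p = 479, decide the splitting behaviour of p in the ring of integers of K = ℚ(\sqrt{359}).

p is inert

Since 359 ≢ 1 mod 4, the ring of integers is ℤ[√359] with discriminant 4·359 = 1436.
Since gcd(479, 1436) = 1 the prime 479 does not ramify.
(359/479) = 359^239 mod 479 = 478, giving Legendre symbol -1.
Legendre symbol -1 ⇒ 479 is inert.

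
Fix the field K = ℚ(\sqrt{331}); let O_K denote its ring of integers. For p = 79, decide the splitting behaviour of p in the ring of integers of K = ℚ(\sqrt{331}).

d = 331 ≡ 3 (mod 4), so O_K = ℤ[√331] and disc(K) = 4d = 1324.
Since gcd(79, 1324) = 1 the prime 79 does not ramify.
Compute (331/79) via Euler: 15^((79-1)/2) mod 79 = 78, so (331/79) = -1.
(331/79) = -1, so 79 is inert.

inert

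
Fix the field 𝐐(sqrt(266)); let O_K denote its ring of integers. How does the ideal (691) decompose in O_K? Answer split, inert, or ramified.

Since 266 ≢ 1 mod 4, the ring of integers is ℤ[√266] with discriminant 4·266 = 1064.
Since gcd(691, 1064) = 1 the prime 691 does not ramify.
Compute (266/691) via Euler: 266^((691-1)/2) mod 691 = 1, so (266/691) = 1.
d is a quadratic residue mod p, hence 691 splits in O_K.

split — (691) = 𝔭₁𝔭₂ with 𝔭₁ ≠ 𝔭₂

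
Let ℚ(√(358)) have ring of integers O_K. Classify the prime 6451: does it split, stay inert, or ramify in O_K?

remains prime (inert)

d = 358 ≡ 2 (mod 4), so O_K = ℤ[√358] and disc(K) = 4d = 1432.
6451 ∤ 1432, so 6451 is unramified.
Compute (358/6451) via Euler: 358^((6451-1)/2) mod 6451 = 6450, so (358/6451) = -1.
Legendre symbol -1 ⇒ 6451 is inert.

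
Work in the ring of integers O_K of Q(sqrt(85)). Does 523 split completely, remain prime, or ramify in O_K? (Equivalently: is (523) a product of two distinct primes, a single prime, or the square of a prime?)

85 mod 4 = 1, hence disc K = 85 and O_K = ℤ[(1+√85)/2].
Since gcd(523, 85) = 1 the prime 523 does not ramify.
Compute (85/523) via Euler: 85^((523-1)/2) mod 523 = 522, so (85/523) = -1.
Legendre symbol -1 ⇒ 523 is inert.

p is inert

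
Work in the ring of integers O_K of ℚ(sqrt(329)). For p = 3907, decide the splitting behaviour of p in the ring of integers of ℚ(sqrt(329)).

d = 329 ≡ 1 (mod 4), so O_K = ℤ[(1+√329)/2] and disc(K) = d = 329.
disc(K) = 329 is not divisible by 3907; 3907 is unramified.
Legendre symbol by Euler's criterion: (329/3907) ≡ 329^1953 ≡ 1 (mod 3907), i.e. (329/3907) = 1.
(329/3907) = 1, so 3907 splits.

splits completely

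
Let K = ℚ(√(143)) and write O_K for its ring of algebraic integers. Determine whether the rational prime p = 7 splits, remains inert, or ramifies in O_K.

remains prime (inert)

d = 143 ≡ 3 (mod 4), so O_K = ℤ[√143] and disc(K) = 4d = 572.
7 ∤ 572, so 7 is unramified.
Compute (143/7) via Euler: 3^((7-1)/2) mod 7 = 6, so (143/7) = -1.
(143/7) = -1, so 7 is inert.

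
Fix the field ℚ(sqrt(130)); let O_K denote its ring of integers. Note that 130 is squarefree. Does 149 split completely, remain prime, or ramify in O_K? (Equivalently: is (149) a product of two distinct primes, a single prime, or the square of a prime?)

d = 130 ≡ 2 (mod 4), so O_K = ℤ[√130] and disc(K) = 4d = 520.
Since gcd(149, 520) = 1 the prime 149 does not ramify.
Legendre symbol by Euler's criterion: (130/149) ≡ 130^74 ≡ 1 (mod 149), i.e. (130/149) = 1.
d is a quadratic residue mod p, hence 149 splits in O_K.

149 splits in O_K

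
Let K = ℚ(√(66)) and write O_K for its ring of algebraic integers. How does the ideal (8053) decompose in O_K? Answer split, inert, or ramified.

inert

d = 66 ≡ 2 (mod 4), so O_K = ℤ[√66] and disc(K) = 4d = 264.
disc(K) = 264 is not divisible by 8053; 8053 is unramified.
Euler's criterion: 66^4026 mod 8053 = 8052. Thus (66|8053) = -1.
(66/8053) = -1, so 8053 is inert.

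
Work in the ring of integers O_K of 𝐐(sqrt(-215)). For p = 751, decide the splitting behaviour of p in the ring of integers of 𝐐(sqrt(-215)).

-215 mod 4 = 1, hence disc K = -215 and O_K = ℤ[(1+√-215)/2].
751 ∤ -215, so 751 is unramified.
(-215/751) = 536^375 mod 751 = 750, giving Legendre symbol -1.
d is a non-residue mod p, hence 751 remains inert in O_K.

inert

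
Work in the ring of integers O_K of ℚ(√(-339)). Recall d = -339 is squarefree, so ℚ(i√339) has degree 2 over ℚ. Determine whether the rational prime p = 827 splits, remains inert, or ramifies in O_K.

remains prime (inert)

Since -339 ≡ 1 mod 4, the ring of integers is ℤ[(1+√-339)/2] with discriminant -339.
Since gcd(827, -339) = 1 the prime 827 does not ramify.
Legendre symbol by Euler's criterion: (-339/827) ≡ (-339)^413 ≡ 826 (mod 827), i.e. (-339/827) = -1.
(-339/827) = -1, so 827 is inert.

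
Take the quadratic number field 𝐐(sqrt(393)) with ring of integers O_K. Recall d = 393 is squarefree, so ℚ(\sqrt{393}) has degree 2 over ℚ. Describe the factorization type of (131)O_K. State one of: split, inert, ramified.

p ramifies

Since 393 ≡ 1 mod 4, the ring of integers is ℤ[(1+√393)/2] with discriminant 393.
disc(K) = 393 = 131·3, so p = 131 is ramified.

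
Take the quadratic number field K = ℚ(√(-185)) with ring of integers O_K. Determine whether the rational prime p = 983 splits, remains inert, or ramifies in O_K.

d = -185 ≡ 3 (mod 4), so O_K = ℤ[√-185] and disc(K) = 4d = -740.
983 ∤ -740, so 983 is unramified.
(-185/983) = 798^491 mod 983 = 1, giving Legendre symbol 1.
(-185/983) = 1, so 983 splits.

split — (983) = 𝔭₁𝔭₂ with 𝔭₁ ≠ 𝔭₂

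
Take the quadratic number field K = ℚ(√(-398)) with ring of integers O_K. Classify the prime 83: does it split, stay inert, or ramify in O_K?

-398 mod 4 = 2, hence disc K = 4·(-398) = -1592 and O_K = ℤ[√-398].
disc(K) = -1592 is not divisible by 83; 83 is unramified.
(-398/83) = 17^41 mod 83 = 1, giving Legendre symbol 1.
(-398/83) = 1, so 83 splits.

83 splits in O_K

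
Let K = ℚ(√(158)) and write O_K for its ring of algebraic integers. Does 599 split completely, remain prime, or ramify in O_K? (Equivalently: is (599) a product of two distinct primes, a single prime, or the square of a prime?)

d = 158 ≡ 2 (mod 4), so O_K = ℤ[√158] and disc(K) = 4d = 632.
Since gcd(599, 632) = 1 the prime 599 does not ramify.
Compute (158/599) via Euler: 158^((599-1)/2) mod 599 = 598, so (158/599) = -1.
d is a non-residue mod p, hence 599 remains inert in O_K.

p is inert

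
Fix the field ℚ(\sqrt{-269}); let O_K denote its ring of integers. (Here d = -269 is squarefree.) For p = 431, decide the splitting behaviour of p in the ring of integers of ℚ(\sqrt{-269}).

-269 mod 4 = 3, hence disc K = 4·(-269) = -1076 and O_K = ℤ[√-269].
disc(K) = -1076 is not divisible by 431; 431 is unramified.
Legendre symbol by Euler's criterion: (-269/431) ≡ (-269)^215 ≡ 1 (mod 431), i.e. (-269/431) = 1.
Legendre symbol 1 ⇒ 431 is split.

split — (431) = 𝔭₁𝔭₂ with 𝔭₁ ≠ 𝔭₂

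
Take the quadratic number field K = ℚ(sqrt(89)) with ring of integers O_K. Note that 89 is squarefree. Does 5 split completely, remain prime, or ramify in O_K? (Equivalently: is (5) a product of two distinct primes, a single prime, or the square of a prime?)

89 mod 4 = 1, hence disc K = 89 and O_K = ℤ[(1+√89)/2].
5 ∤ 89, so 5 is unramified.
(89/5) = 4^2 mod 5 = 1, giving Legendre symbol 1.
(89/5) = 1, so 5 splits.

5 splits in O_K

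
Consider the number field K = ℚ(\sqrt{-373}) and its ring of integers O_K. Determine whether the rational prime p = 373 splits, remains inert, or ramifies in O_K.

ramifies in O_K

-373 mod 4 = 3, hence disc K = 4·(-373) = -1492 and O_K = ℤ[√-373].
disc(K) = -1492 = 373·(-4), so p = 373 is ramified.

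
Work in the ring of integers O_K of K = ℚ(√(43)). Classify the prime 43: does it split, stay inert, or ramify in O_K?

ramified — (43) = 𝔭²

d = 43 ≡ 3 (mod 4), so O_K = ℤ[√43] and disc(K) = 4d = 172.
43 divides disc(K) = 172, so 43 ramifies.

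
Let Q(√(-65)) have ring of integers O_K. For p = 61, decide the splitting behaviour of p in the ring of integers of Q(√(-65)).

Since -65 ≢ 1 mod 4, the ring of integers is ℤ[√-65] with discriminant 4·(-65) = -260.
61 ∤ -260, so 61 is unramified.
Compute (-65/61) via Euler: 57^((61-1)/2) mod 61 = 1, so (-65/61) = 1.
(-65/61) = 1, so 61 splits.

split — (61) = 𝔭₁𝔭₂ with 𝔭₁ ≠ 𝔭₂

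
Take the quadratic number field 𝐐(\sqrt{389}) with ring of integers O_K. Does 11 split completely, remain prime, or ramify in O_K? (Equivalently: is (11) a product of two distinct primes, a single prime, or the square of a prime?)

Since 389 ≡ 1 mod 4, the ring of integers is ℤ[(1+√389)/2] with discriminant 389.
disc(K) = 389 is not divisible by 11; 11 is unramified.
Legendre symbol by Euler's criterion: (389/11) ≡ 389^5 ≡ 1 (mod 11), i.e. (389/11) = 1.
Legendre symbol 1 ⇒ 11 is split.

split — (11) = 𝔭₁𝔭₂ with 𝔭₁ ≠ 𝔭₂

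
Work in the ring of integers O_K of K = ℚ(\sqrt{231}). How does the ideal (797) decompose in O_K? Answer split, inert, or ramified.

p splits

231 mod 4 = 3, hence disc K = 4·231 = 924 and O_K = ℤ[√231].
Since gcd(797, 924) = 1 the prime 797 does not ramify.
Compute (231/797) via Euler: 231^((797-1)/2) mod 797 = 1, so (231/797) = 1.
(231/797) = 1, so 797 splits.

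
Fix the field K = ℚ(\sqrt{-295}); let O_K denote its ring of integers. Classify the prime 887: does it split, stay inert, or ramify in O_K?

-295 mod 4 = 1, hence disc K = -295 and O_K = ℤ[(1+√-295)/2].
Since gcd(887, -295) = 1 the prime 887 does not ramify.
(-295/887) = 592^443 mod 887 = 1, giving Legendre symbol 1.
d is a quadratic residue mod p, hence 887 splits in O_K.

split — (887) = 𝔭₁𝔭₂ with 𝔭₁ ≠ 𝔭₂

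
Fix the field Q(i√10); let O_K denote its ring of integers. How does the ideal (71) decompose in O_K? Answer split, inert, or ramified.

inert — (71) stays prime in O_K

-10 mod 4 = 2, hence disc K = 4·(-10) = -40 and O_K = ℤ[√-10].
Since gcd(71, -40) = 1 the prime 71 does not ramify.
Compute (-10/71) via Euler: 61^((71-1)/2) mod 71 = 70, so (-10/71) = -1.
d is a non-residue mod p, hence 71 remains inert in O_K.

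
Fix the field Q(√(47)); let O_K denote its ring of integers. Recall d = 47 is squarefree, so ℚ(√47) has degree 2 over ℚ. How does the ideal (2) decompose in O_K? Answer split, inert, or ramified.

Since 47 ≢ 1 mod 4, the ring of integers is ℤ[√47] with discriminant 4·47 = 188.
2 divides disc(K) = 188, so 2 ramifies.

ramified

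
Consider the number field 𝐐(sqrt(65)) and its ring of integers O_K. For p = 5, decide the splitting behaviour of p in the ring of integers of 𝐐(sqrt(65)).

ramified — (5) = 𝔭²

d = 65 ≡ 1 (mod 4), so O_K = ℤ[(1+√65)/2] and disc(K) = d = 65.
Ramification test: 5 | 65. The prime 5 ramifies in K.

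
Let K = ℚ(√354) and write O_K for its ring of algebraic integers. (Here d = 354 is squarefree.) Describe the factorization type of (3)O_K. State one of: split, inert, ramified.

354 mod 4 = 2, hence disc K = 4·354 = 1416 and O_K = ℤ[√354].
3 divides disc(K) = 1416, so 3 ramifies.

ramified — (3) = 𝔭²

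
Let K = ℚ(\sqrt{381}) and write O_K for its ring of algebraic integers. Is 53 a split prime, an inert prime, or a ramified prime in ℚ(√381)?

381 mod 4 = 1, hence disc K = 381 and O_K = ℤ[(1+√381)/2].
disc(K) = 381 is not divisible by 53; 53 is unramified.
Compute (381/53) via Euler: 10^((53-1)/2) mod 53 = 1, so (381/53) = 1.
d is a quadratic residue mod p, hence 53 splits in O_K.

split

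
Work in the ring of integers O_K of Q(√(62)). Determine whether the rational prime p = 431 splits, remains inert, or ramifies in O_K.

inert

d = 62 ≡ 2 (mod 4), so O_K = ℤ[√62] and disc(K) = 4d = 248.
Since gcd(431, 248) = 1 the prime 431 does not ramify.
(62/431) = 62^215 mod 431 = 430, giving Legendre symbol -1.
Legendre symbol -1 ⇒ 431 is inert.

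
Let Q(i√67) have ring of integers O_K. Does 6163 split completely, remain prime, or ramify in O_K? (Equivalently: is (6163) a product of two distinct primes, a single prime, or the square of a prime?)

inert

-67 mod 4 = 1, hence disc K = -67 and O_K = ℤ[(1+√-67)/2].
6163 ∤ -67, so 6163 is unramified.
(-67/6163) = 6096^3081 mod 6163 = 6162, giving Legendre symbol -1.
d is a non-residue mod p, hence 6163 remains inert in O_K.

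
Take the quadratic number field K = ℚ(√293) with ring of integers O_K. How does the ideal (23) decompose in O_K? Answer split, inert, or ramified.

p is inert

d = 293 ≡ 1 (mod 4), so O_K = ℤ[(1+√293)/2] and disc(K) = d = 293.
Since gcd(23, 293) = 1 the prime 23 does not ramify.
(293/23) = 17^11 mod 23 = 22, giving Legendre symbol -1.
d is a non-residue mod p, hence 23 remains inert in O_K.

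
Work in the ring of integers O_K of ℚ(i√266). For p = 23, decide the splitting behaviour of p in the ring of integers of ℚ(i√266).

23 remains inert

Since -266 ≢ 1 mod 4, the ring of integers is ℤ[√-266] with discriminant 4·(-266) = -1064.
disc(K) = -1064 is not divisible by 23; 23 is unramified.
Compute (-266/23) via Euler: 10^((23-1)/2) mod 23 = 22, so (-266/23) = -1.
(-266/23) = -1, so 23 is inert.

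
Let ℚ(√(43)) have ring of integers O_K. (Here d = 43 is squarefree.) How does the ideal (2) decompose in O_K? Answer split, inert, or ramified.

p ramifies

43 mod 4 = 3, hence disc K = 4·43 = 172 and O_K = ℤ[√43].
2 divides disc(K) = 172, so 2 ramifies.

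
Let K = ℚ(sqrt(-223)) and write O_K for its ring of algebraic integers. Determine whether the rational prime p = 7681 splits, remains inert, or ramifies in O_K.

p is inert

d = -223 ≡ 1 (mod 4), so O_K = ℤ[(1+√-223)/2] and disc(K) = d = -223.
disc(K) = -223 is not divisible by 7681; 7681 is unramified.
Euler's criterion: (-223)^3840 mod 7681 = 7680. Thus (-223|7681) = -1.
d is a non-residue mod p, hence 7681 remains inert in O_K.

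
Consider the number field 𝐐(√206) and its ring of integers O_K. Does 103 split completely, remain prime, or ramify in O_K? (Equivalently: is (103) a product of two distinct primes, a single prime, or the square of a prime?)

ramified — (103) = 𝔭²

206 mod 4 = 2, hence disc K = 4·206 = 824 and O_K = ℤ[√206].
103 divides disc(K) = 824, so 103 ramifies.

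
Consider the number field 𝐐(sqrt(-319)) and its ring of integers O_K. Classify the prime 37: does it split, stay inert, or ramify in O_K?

37 remains inert

Since -319 ≡ 1 mod 4, the ring of integers is ℤ[(1+√-319)/2] with discriminant -319.
Since gcd(37, -319) = 1 the prime 37 does not ramify.
Legendre symbol by Euler's criterion: (-319/37) ≡ (-319)^18 ≡ 36 (mod 37), i.e. (-319/37) = -1.
(-319/37) = -1, so 37 is inert.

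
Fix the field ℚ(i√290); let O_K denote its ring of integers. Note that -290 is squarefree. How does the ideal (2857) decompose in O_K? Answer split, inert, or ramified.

split — (2857) = 𝔭₁𝔭₂ with 𝔭₁ ≠ 𝔭₂

-290 mod 4 = 2, hence disc K = 4·(-290) = -1160 and O_K = ℤ[√-290].
disc(K) = -1160 is not divisible by 2857; 2857 is unramified.
Euler's criterion: (-290)^1428 mod 2857 = 1. Thus (-290|2857) = 1.
Legendre symbol 1 ⇒ 2857 is split.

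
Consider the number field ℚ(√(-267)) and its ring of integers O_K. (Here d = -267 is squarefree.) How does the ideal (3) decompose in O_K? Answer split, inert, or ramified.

p ramifies

-267 mod 4 = 1, hence disc K = -267 and O_K = ℤ[(1+√-267)/2].
3 divides disc(K) = -267, so 3 ramifies.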